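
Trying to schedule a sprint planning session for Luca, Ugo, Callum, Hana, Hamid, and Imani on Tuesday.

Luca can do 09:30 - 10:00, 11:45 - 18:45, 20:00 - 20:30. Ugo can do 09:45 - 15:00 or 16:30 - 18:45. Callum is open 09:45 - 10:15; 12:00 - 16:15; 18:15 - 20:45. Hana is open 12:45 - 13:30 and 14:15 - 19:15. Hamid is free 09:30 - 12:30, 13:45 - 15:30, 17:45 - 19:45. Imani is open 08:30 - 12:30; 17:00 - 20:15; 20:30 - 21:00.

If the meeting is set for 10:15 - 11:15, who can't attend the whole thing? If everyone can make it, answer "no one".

Luca: not fully free for 10:15-11:15. Ugo: free for 10:15-11:15. Callum: not fully free for 10:15-11:15. Hana: not fully free for 10:15-11:15. Hamid: free for 10:15-11:15. Imani: free for 10:15-11:15.

Callum, Hana, Luca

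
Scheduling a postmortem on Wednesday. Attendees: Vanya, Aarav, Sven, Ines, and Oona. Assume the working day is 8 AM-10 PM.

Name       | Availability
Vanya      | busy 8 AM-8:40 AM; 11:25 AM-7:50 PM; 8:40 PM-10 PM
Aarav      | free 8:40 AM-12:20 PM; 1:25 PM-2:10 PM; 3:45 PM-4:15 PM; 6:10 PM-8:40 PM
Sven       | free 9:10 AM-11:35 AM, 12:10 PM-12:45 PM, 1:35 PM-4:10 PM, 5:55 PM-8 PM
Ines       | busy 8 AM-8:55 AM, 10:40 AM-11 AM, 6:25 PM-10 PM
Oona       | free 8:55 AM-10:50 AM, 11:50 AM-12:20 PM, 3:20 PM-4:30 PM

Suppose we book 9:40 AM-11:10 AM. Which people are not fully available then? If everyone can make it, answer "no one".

Ines, Oona

Vanya free: 08:40-11:25, 19:50-20:40 (invert busy blocks within the working day).
Aarav free: 08:40-12:20, 13:25-14:10, 15:45-16:15, 18:10-20:40.
Sven free: 09:10-11:35, 12:10-12:45, 13:35-16:10, 17:55-20:00.
Ines free: 08:55-10:40, 11:00-18:25 (invert busy blocks within the working day).
Oona free: 08:55-10:50, 11:50-12:20, 15:20-16:30.
Vanya: free for 09:40-11:10. Aarav: free for 09:40-11:10. Sven: free for 09:40-11:10. Ines: not fully free for 09:40-11:10. Oona: not fully free for 09:40-11:10.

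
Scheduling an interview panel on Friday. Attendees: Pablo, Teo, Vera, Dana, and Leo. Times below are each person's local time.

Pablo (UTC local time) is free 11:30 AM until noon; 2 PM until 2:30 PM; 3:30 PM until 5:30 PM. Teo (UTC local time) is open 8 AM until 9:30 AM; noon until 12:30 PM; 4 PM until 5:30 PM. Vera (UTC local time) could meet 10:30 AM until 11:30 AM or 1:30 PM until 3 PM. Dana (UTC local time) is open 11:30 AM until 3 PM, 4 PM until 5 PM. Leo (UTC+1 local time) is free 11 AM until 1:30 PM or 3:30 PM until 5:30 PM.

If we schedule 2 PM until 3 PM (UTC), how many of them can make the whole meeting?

2

Pablo in UTC: 11:30-12:00, 14:00-14:30, 15:30-17:30.
Teo in UTC: 08:00-09:30, 12:00-12:30, 16:00-17:30.
Vera in UTC: 10:30-11:30, 13:30-15:00.
Dana in UTC: 11:30-15:00, 16:00-17:00.
Leo in UTC: 10:00-12:30, 14:30-16:30 (subtract 1h to convert from UTC+1).
Vera and Dana can make the full 14:00-15:00 slot — that's 2.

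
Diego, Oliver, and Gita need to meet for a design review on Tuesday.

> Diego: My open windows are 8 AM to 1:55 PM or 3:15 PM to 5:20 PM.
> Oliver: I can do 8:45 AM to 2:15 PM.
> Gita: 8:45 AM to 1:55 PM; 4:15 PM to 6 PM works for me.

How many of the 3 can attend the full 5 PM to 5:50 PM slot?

Gita can make the full 17:00-17:50 slot — that's 1.

1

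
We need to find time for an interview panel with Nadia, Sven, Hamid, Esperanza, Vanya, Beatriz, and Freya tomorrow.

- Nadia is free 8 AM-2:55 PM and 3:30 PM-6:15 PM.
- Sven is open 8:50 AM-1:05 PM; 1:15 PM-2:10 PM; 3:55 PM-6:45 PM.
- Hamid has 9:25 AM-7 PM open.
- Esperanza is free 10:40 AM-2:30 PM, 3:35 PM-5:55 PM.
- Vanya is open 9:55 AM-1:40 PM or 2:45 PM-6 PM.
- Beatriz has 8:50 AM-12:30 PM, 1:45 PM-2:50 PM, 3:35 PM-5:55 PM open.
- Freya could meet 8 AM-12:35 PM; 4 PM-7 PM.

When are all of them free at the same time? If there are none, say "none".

10:40-12:30, 16:00-17:55

Nadia ∩ Sven: 08:50-13:05, 13:15-14:10, 15:55-18:15.
Nadia ∩ Sven ∩ Hamid: 09:25-13:05, 13:15-14:10, 15:55-18:15.
Nadia ∩ Sven ∩ Hamid ∩ Esperanza: 10:40-13:05, 13:15-14:10, 15:55-17:55.
Nadia ∩ Sven ∩ Hamid ∩ Esperanza ∩ Vanya: 10:40-13:05, 13:15-13:40, 15:55-17:55.
Nadia ∩ Sven ∩ Hamid ∩ Esperanza ∩ Vanya ∩ Beatriz: 10:40-12:30, 15:55-17:55.
Nadia ∩ Sven ∩ Hamid ∩ Esperanza ∩ Vanya ∩ Beatriz ∩ Freya: 10:40-12:30, 16:00-17:55.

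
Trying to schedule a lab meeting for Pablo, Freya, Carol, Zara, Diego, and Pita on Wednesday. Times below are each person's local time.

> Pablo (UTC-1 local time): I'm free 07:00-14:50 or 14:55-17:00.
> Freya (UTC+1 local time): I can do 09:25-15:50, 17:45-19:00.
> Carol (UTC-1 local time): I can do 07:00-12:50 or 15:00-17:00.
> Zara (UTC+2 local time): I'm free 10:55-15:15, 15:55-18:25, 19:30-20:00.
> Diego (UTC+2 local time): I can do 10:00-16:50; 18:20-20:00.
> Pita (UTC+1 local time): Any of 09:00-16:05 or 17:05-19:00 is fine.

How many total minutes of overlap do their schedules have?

290

Pablo in UTC: 08:00-15:50, 15:55-18:00 (add 1h to convert from UTC-1).
Freya in UTC: 08:25-14:50, 16:45-18:00 (subtract 1h to convert from UTC+1).
Carol in UTC: 08:00-13:50, 16:00-18:00 (add 1h to convert from UTC-1).
Zara in UTC: 08:55-13:15, 13:55-16:25, 17:30-18:00 (subtract 2h to convert from UTC+2).
Diego in UTC: 08:00-14:50, 16:20-18:00 (subtract 2h to convert from UTC+2).
Pita in UTC: 08:00-15:05, 16:05-18:00 (subtract 1h to convert from UTC+1).
Pablo ∩ Freya: 08:25-14:50, 16:45-18:00.
Pablo ∩ Freya ∩ Carol: 08:25-13:50, 16:45-18:00.
Pablo ∩ Freya ∩ Carol ∩ Zara: 08:55-13:15, 17:30-18:00.
Pablo ∩ Freya ∩ Carol ∩ Zara ∩ Diego: 08:55-13:15, 17:30-18:00.
Pablo ∩ Freya ∩ Carol ∩ Zara ∩ Diego ∩ Pita: 08:55-13:15, 17:30-18:00.
Summing the common windows: 260 + 30 = 290 minutes.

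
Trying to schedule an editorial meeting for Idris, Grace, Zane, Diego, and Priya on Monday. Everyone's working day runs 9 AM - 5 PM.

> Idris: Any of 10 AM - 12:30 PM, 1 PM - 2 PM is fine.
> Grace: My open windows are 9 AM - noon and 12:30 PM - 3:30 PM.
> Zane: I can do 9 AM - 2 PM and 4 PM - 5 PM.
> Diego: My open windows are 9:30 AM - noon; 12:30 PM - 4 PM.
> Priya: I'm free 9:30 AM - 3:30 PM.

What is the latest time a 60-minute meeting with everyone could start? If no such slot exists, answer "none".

13:00

Idris ∩ Grace: 10:00-12:00, 13:00-14:00.
Idris ∩ Grace ∩ Zane: 10:00-12:00, 13:00-14:00.
Idris ∩ Grace ∩ Zane ∩ Diego: 10:00-12:00, 13:00-14:00.
Idris ∩ Grace ∩ Zane ∩ Diego ∩ Priya: 10:00-12:00, 13:00-14:00.
So the common availability across everyone is 10:00-12:00, 13:00-14:00.
The last common window of at least 60 minutes is 13:00-14:00; a 60-minute meeting can start as late as 13:00 and still end by 14:00.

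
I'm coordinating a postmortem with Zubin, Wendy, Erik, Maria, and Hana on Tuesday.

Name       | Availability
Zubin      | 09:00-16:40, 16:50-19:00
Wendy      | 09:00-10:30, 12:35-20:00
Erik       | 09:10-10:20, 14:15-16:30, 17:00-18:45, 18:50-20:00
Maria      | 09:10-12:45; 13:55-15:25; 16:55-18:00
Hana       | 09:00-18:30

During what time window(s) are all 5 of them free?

09:10-10:20, 14:15-15:25, 17:00-18:00

Zubin ∩ Wendy: 09:00-10:30, 12:35-16:40, 16:50-19:00.
Zubin ∩ Wendy ∩ Erik: 09:10-10:20, 14:15-16:30, 17:00-18:45, 18:50-19:00.
Zubin ∩ Wendy ∩ Erik ∩ Maria: 09:10-10:20, 14:15-15:25, 17:00-18:00.
Zubin ∩ Wendy ∩ Erik ∩ Maria ∩ Hana: 09:10-10:20, 14:15-15:25, 17:00-18:00.
Those are the intersection windows.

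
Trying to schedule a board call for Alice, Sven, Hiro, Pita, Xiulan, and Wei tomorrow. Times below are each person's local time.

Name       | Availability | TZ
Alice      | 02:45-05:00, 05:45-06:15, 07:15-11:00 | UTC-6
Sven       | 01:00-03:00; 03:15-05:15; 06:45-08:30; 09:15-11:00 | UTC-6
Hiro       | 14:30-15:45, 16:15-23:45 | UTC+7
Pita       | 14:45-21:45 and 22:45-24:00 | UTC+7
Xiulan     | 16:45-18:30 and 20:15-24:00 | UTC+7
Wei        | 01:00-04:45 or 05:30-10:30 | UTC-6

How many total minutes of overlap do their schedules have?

Alice in UTC: 08:45-11:00, 11:45-12:15, 13:15-17:00 (add 6h to convert from UTC-6).
Sven in UTC: 07:00-09:00, 09:15-11:15, 12:45-14:30, 15:15-17:00 (add 6h to convert from UTC-6).
Hiro in UTC: 07:30-08:45, 09:15-16:45 (subtract 7h to convert from UTC+7).
Pita in UTC: 07:45-14:45, 15:45-17:00 (subtract 7h to convert from UTC+7).
Xiulan in UTC: 09:45-11:30, 13:15-17:00 (subtract 7h to convert from UTC+7).
Wei in UTC: 07:00-10:45, 11:30-16:30 (add 6h to convert from UTC-6).
Alice ∩ Sven: 08:45-09:00, 09:15-11:00, 13:15-14:30, 15:15-17:00.
Alice ∩ Sven ∩ Hiro: 09:15-11:00, 13:15-14:30, 15:15-16:45.
Alice ∩ Sven ∩ Hiro ∩ Pita: 09:15-11:00, 13:15-14:30, 15:45-16:45.
Alice ∩ Sven ∩ Hiro ∩ Pita ∩ Xiulan: 09:45-11:00, 13:15-14:30, 15:45-16:45.
Alice ∩ Sven ∩ Hiro ∩ Pita ∩ Xiulan ∩ Wei: 09:45-10:45, 13:15-14:30, 15:45-16:30.
Summing the common windows: 60 + 75 + 45 = 180 minutes.

180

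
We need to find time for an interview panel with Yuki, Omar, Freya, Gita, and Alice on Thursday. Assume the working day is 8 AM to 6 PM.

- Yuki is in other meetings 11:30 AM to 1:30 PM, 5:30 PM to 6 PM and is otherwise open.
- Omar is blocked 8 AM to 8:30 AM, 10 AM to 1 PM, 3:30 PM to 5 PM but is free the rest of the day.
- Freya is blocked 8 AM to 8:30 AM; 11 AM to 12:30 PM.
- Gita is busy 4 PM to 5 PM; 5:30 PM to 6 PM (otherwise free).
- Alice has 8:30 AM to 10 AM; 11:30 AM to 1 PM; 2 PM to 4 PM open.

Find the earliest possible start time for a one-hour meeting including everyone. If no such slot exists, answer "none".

08:30

Yuki free: 08:00-11:30, 13:30-17:30 (invert busy blocks within the working day).
Omar free: 08:30-10:00, 13:00-15:30, 17:00-18:00 (invert busy blocks within the working day).
Freya free: 08:30-11:00, 12:30-18:00 (invert busy blocks within the working day).
Gita free: 08:00-16:00, 17:00-17:30 (invert busy blocks within the working day).
Alice free: 08:30-10:00, 11:30-13:00, 14:00-16:00.
Yuki ∩ Omar: 08:30-10:00, 13:30-15:30, 17:00-17:30.
Yuki ∩ Omar ∩ Freya: 08:30-10:00, 13:30-15:30, 17:00-17:30.
Yuki ∩ Omar ∩ Freya ∩ Gita: 08:30-10:00, 13:30-15:30, 17:00-17:30.
Yuki ∩ Omar ∩ Freya ∩ Gita ∩ Alice: 08:30-10:00, 14:00-15:30.
Those are the intersection windows.
The first common window of at least 60 minutes is 08:30-10:00, so the earliest start is 08:30.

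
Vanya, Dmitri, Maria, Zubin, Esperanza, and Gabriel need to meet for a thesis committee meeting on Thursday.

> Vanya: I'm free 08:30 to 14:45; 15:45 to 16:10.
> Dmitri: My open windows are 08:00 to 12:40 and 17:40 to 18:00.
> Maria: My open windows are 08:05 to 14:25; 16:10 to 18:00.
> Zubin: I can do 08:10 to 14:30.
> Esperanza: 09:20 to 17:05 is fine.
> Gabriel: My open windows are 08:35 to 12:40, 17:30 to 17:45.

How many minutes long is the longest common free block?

Vanya ∩ Dmitri: 08:30-12:40.
Vanya ∩ Dmitri ∩ Maria: 08:30-12:40.
Vanya ∩ Dmitri ∩ Maria ∩ Zubin: 08:30-12:40.
Vanya ∩ Dmitri ∩ Maria ∩ Zubin ∩ Esperanza: 09:20-12:40.
Vanya ∩ Dmitri ∩ Maria ∩ Zubin ∩ Esperanza ∩ Gabriel: 09:20-12:40.
So the common availability across everyone is 09:20-12:40.
The longest is 09:20-12:40 at 200 minutes.

200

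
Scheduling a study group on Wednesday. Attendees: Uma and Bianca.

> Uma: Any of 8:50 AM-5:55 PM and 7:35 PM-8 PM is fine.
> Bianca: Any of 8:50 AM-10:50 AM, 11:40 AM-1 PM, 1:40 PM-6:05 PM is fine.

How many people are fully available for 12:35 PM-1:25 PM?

1

Uma can make the full 12:35-13:25 slot — that's 1.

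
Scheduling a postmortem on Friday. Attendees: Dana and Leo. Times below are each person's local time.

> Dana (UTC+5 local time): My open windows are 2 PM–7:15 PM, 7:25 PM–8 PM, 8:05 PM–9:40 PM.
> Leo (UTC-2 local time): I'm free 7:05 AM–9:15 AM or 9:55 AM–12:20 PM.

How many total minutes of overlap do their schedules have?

270

Dana in UTC: 09:00-14:15, 14:25-15:00, 15:05-16:40 (subtract 5h to convert from UTC+5).
Leo in UTC: 09:05-11:15, 11:55-14:20 (add 2h to convert from UTC-2).
Dana ∩ Leo: 09:05-11:15, 11:55-14:15.
Summing the common windows: 130 + 140 = 270 minutes.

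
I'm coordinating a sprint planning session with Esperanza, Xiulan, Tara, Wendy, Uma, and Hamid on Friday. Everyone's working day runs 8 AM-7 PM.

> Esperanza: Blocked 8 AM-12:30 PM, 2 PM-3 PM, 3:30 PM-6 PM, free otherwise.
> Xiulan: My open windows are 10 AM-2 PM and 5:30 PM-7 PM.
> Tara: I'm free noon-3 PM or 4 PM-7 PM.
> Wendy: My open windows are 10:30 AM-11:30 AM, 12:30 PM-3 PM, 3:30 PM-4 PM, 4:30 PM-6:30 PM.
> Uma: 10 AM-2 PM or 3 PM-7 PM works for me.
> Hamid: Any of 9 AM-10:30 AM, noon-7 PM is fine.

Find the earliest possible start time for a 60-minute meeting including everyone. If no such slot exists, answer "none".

Esperanza free: 12:30-14:00, 15:00-15:30, 18:00-19:00 (invert busy blocks within the working day).
Xiulan free: 10:00-14:00, 17:30-19:00.
Tara free: 12:00-15:00, 16:00-19:00.
Wendy free: 10:30-11:30, 12:30-15:00, 15:30-16:00, 16:30-18:30.
Uma free: 10:00-14:00, 15:00-19:00.
Hamid free: 09:00-10:30, 12:00-19:00.
Esperanza ∩ Xiulan: 12:30-14:00, 18:00-19:00.
Esperanza ∩ Xiulan ∩ Tara: 12:30-14:00, 18:00-19:00.
Esperanza ∩ Xiulan ∩ Tara ∩ Wendy: 12:30-14:00, 18:00-18:30.
Esperanza ∩ Xiulan ∩ Tara ∩ Wendy ∩ Uma: 12:30-14:00, 18:00-18:30.
Esperanza ∩ Xiulan ∩ Tara ∩ Wendy ∩ Uma ∩ Hamid: 12:30-14:00, 18:00-18:30.
The first common window of at least 60 minutes is 12:30-14:00, so the earliest start is 12:30.

12:30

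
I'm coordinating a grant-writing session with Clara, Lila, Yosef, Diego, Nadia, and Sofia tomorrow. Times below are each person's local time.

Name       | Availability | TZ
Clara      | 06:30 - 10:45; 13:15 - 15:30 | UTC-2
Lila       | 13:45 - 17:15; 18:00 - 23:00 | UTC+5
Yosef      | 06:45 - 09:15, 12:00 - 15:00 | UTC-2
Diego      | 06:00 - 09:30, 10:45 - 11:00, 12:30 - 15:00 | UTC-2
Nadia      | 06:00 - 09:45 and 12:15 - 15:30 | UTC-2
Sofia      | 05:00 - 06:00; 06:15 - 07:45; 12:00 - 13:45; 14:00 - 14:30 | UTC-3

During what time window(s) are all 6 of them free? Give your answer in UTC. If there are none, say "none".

08:45-09:00, 09:15-10:45, 15:15-16:45

Clara in UTC: 08:30-12:45, 15:15-17:30 (add 2h to convert from UTC-2).
Lila in UTC: 08:45-12:15, 13:00-18:00 (subtract 5h to convert from UTC+5).
Yosef in UTC: 08:45-11:15, 14:00-17:00 (add 2h to convert from UTC-2).
Diego in UTC: 08:00-11:30, 12:45-13:00, 14:30-17:00 (add 2h to convert from UTC-2).
Nadia in UTC: 08:00-11:45, 14:15-17:30 (add 2h to convert from UTC-2).
Sofia in UTC: 08:00-09:00, 09:15-10:45, 15:00-16:45, 17:00-17:30 (add 3h to convert from UTC-3).
Clara ∩ Lila: 08:45-12:15, 15:15-17:30.
Clara ∩ Lila ∩ Yosef: 08:45-11:15, 15:15-17:00.
Clara ∩ Lila ∩ Yosef ∩ Diego: 08:45-11:15, 15:15-17:00.
Clara ∩ Lila ∩ Yosef ∩ Diego ∩ Nadia: 08:45-11:15, 15:15-17:00.
Clara ∩ Lila ∩ Yosef ∩ Diego ∩ Nadia ∩ Sofia: 08:45-09:00, 09:15-10:45, 15:15-16:45.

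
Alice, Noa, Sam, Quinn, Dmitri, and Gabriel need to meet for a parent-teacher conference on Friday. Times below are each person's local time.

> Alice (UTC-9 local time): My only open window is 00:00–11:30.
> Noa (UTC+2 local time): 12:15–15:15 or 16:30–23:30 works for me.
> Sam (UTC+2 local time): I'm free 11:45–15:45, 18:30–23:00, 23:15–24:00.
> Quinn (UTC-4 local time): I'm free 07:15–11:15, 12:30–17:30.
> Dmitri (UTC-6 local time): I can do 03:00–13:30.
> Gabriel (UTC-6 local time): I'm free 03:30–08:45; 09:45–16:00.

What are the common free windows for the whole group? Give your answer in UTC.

11:15-13:15, 16:30-19:30

Alice in UTC: 09:00-20:30 (add 9h to convert from UTC-9).
Noa in UTC: 10:15-13:15, 14:30-21:30 (subtract 2h to convert from UTC+2).
Sam in UTC: 09:45-13:45, 16:30-21:00, 21:15-22:00 (subtract 2h to convert from UTC+2).
Quinn in UTC: 11:15-15:15, 16:30-21:30 (add 4h to convert from UTC-4).
Dmitri in UTC: 09:00-19:30 (add 6h to convert from UTC-6).
Gabriel in UTC: 09:30-14:45, 15:45-22:00 (add 6h to convert from UTC-6).
Alice ∩ Noa: 10:15-13:15, 14:30-20:30.
Alice ∩ Noa ∩ Sam: 10:15-13:15, 16:30-20:30.
Alice ∩ Noa ∩ Sam ∩ Quinn: 11:15-13:15, 16:30-20:30.
Alice ∩ Noa ∩ Sam ∩ Quinn ∩ Dmitri: 11:15-13:15, 16:30-19:30.
Alice ∩ Noa ∩ Sam ∩ Quinn ∩ Dmitri ∩ Gabriel: 11:15-13:15, 16:30-19:30.
Those are the intersection windows.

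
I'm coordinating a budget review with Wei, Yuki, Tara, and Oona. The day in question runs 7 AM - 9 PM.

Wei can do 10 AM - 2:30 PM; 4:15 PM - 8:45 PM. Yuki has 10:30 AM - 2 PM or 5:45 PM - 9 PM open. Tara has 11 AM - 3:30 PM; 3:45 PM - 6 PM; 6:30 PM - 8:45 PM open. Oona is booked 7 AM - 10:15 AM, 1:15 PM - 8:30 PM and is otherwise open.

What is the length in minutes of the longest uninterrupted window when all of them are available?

135

Wei free: 10:00-14:30, 16:15-20:45.
Yuki free: 10:30-14:00, 17:45-21:00.
Tara free: 11:00-15:30, 15:45-18:00, 18:30-20:45.
Oona free: 10:15-13:15, 20:30-21:00 (invert busy blocks within the working day).
Wei ∩ Yuki: 10:30-14:00, 17:45-20:45.
Wei ∩ Yuki ∩ Tara: 11:00-14:00, 17:45-18:00, 18:30-20:45.
Wei ∩ Yuki ∩ Tara ∩ Oona: 11:00-13:15, 20:30-20:45.
Those are the intersection windows.
The longest is 11:00-13:15 at 135 minutes.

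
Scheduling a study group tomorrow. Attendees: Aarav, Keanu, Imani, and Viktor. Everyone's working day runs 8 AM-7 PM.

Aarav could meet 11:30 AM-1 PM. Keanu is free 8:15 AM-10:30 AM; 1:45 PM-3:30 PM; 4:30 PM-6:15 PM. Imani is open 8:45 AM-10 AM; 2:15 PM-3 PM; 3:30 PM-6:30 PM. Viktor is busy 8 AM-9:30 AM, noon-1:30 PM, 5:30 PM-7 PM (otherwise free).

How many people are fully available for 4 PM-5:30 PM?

Aarav free: 11:30-13:00.
Keanu free: 08:15-10:30, 13:45-15:30, 16:30-18:15.
Imani free: 08:45-10:00, 14:15-15:00, 15:30-18:30.
Viktor free: 09:30-12:00, 13:30-17:30 (invert busy blocks within the working day).
Imani and Viktor can make the full 16:00-17:30 slot — that's 2.

2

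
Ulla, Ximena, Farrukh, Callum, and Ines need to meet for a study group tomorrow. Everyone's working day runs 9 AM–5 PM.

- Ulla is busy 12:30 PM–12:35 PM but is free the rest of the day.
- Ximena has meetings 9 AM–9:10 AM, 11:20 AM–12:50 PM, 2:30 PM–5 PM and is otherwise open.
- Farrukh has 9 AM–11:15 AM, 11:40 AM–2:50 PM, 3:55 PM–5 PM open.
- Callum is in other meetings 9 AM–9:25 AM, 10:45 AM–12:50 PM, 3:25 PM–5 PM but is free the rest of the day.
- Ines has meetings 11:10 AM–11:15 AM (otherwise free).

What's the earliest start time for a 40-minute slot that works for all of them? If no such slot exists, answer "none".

09:25

Ulla free: 09:00-12:30, 12:35-17:00 (invert busy blocks within the working day).
Ximena free: 09:10-11:20, 12:50-14:30 (invert busy blocks within the working day).
Farrukh free: 09:00-11:15, 11:40-14:50, 15:55-17:00.
Callum free: 09:25-10:45, 12:50-15:25 (invert busy blocks within the working day).
Ines free: 09:00-11:10, 11:15-17:00 (invert busy blocks within the working day).
Ulla ∩ Ximena: 09:10-11:20, 12:50-14:30.
Ulla ∩ Ximena ∩ Farrukh: 09:10-11:15, 12:50-14:30.
Ulla ∩ Ximena ∩ Farrukh ∩ Callum: 09:25-10:45, 12:50-14:30.
Ulla ∩ Ximena ∩ Farrukh ∩ Callum ∩ Ines: 09:25-10:45, 12:50-14:30.
The first common window of at least 40 minutes is 09:25-10:45, so the earliest start is 09:25.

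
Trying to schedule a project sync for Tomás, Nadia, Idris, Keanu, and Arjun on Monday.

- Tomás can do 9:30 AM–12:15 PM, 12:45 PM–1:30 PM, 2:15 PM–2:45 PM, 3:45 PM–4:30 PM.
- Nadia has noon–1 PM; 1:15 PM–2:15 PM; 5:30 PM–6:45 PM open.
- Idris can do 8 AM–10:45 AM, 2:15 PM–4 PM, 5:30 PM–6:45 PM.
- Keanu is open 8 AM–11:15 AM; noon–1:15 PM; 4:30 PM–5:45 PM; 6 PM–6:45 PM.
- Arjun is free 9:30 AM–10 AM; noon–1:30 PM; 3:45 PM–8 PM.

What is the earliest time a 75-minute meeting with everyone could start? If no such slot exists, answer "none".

Tomás ∩ Nadia: 12:00-12:15, 12:45-13:00, 13:15-13:30.
Tomás ∩ Nadia ∩ Idris: ∅.
Tomás ∩ Nadia ∩ Idris ∩ Keanu: ∅.
Tomás ∩ Nadia ∩ Idris ∩ Keanu ∩ Arjun: ∅.
There is no time when everyone is free.
No common window is at least 75 minutes long.

none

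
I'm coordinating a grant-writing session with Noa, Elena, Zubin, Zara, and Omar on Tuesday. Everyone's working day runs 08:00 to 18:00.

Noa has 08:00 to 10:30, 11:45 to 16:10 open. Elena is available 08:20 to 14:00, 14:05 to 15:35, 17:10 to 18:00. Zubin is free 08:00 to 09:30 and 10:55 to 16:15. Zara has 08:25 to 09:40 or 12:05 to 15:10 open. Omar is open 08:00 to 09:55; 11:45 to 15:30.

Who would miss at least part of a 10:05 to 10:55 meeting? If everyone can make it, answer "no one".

Noa, Omar, Zara, Zubin

Noa: not fully free for 10:05-10:55. Elena: free for 10:05-10:55. Zubin: not fully free for 10:05-10:55. Zara: not fully free for 10:05-10:55. Omar: not fully free for 10:05-10:55.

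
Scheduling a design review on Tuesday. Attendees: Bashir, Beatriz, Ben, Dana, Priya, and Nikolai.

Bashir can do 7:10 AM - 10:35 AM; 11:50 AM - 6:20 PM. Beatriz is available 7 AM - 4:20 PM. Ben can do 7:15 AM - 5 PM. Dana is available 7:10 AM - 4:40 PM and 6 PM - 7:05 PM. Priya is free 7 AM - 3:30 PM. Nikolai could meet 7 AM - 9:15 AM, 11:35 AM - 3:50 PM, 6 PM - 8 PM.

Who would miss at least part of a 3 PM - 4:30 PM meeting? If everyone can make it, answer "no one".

Bashir: free for 15:00-16:30. Beatriz: not fully free for 15:00-16:30. Ben: free for 15:00-16:30. Dana: free for 15:00-16:30. Priya: not fully free for 15:00-16:30. Nikolai: not fully free for 15:00-16:30.

Beatriz, Nikolai, Priya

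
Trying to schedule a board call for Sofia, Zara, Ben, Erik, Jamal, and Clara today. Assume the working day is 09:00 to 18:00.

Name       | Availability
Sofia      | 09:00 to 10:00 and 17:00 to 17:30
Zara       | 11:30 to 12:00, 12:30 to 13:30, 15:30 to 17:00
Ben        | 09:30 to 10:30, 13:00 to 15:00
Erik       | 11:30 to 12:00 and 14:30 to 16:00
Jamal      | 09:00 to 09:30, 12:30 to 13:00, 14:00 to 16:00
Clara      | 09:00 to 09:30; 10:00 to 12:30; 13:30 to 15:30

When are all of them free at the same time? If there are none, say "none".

Sofia ∩ Zara: ∅.
Sofia ∩ Zara ∩ Ben: ∅.
Sofia ∩ Zara ∩ Ben ∩ Erik: ∅.
Sofia ∩ Zara ∩ Ben ∩ Erik ∩ Jamal: ∅.
Sofia ∩ Zara ∩ Ben ∩ Erik ∩ Jamal ∩ Clara: ∅.
There is no time when everyone is free.

none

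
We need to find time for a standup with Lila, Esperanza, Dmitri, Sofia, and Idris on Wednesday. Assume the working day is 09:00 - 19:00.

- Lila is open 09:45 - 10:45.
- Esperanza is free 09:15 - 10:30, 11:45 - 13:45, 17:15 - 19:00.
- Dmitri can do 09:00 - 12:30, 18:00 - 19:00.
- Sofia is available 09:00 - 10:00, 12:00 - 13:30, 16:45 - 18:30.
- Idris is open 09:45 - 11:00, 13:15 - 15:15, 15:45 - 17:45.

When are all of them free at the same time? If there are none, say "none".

Lila ∩ Esperanza: 09:45-10:30.
Lila ∩ Esperanza ∩ Dmitri: 09:45-10:30.
Lila ∩ Esperanza ∩ Dmitri ∩ Sofia: 09:45-10:00.
Lila ∩ Esperanza ∩ Dmitri ∩ Sofia ∩ Idris: 09:45-10:00.

09:45-10:00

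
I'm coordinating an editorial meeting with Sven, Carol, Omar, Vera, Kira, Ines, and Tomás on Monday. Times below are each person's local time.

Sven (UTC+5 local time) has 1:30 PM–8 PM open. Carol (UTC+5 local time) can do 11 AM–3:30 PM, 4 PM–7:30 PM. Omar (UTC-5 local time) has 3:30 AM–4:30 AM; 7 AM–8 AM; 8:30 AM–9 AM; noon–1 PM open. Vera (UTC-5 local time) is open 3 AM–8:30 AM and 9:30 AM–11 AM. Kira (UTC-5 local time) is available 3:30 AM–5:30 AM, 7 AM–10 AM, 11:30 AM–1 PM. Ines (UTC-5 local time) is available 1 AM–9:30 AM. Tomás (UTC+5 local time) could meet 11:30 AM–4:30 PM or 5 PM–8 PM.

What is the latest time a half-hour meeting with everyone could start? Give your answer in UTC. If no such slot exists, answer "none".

12:30

Sven in UTC: 08:30-15:00 (subtract 5h to convert from UTC+5).
Carol in UTC: 06:00-10:30, 11:00-14:30 (subtract 5h to convert from UTC+5).
Omar in UTC: 08:30-09:30, 12:00-13:00, 13:30-14:00, 17:00-18:00 (add 5h to convert from UTC-5).
Vera in UTC: 08:00-13:30, 14:30-16:00 (add 5h to convert from UTC-5).
Kira in UTC: 08:30-10:30, 12:00-15:00, 16:30-18:00 (add 5h to convert from UTC-5).
Ines in UTC: 06:00-14:30 (add 5h to convert from UTC-5).
Tomás in UTC: 06:30-11:30, 12:00-15:00 (subtract 5h to convert from UTC+5).
Sven ∩ Carol: 08:30-10:30, 11:00-14:30.
Sven ∩ Carol ∩ Omar: 08:30-09:30, 12:00-13:00, 13:30-14:00.
Sven ∩ Carol ∩ Omar ∩ Vera: 08:30-09:30, 12:00-13:00.
Sven ∩ Carol ∩ Omar ∩ Vera ∩ Kira: 08:30-09:30, 12:00-13:00.
Sven ∩ Carol ∩ Omar ∩ Vera ∩ Kira ∩ Ines: 08:30-09:30, 12:00-13:00.
Sven ∩ Carol ∩ Omar ∩ Vera ∩ Kira ∩ Ines ∩ Tomás: 08:30-09:30, 12:00-13:00.
The last common window of at least 30 minutes is 12:00-13:00; a 30-minute meeting can start as late as 12:30 and still end by 13:00.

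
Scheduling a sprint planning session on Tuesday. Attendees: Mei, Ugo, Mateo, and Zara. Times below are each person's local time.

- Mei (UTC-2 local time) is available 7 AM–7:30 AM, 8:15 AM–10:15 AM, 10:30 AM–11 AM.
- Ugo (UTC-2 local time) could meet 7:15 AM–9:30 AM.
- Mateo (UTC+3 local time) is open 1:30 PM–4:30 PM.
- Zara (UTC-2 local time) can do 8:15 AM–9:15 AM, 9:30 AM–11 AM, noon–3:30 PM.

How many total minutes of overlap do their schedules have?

45

Mei in UTC: 09:00-09:30, 10:15-12:15, 12:30-13:00 (add 2h to convert from UTC-2).
Ugo in UTC: 09:15-11:30 (add 2h to convert from UTC-2).
Mateo in UTC: 10:30-13:30 (subtract 3h to convert from UTC+3).
Zara in UTC: 10:15-11:15, 11:30-13:00, 14:00-17:30 (add 2h to convert from UTC-2).
Mei ∩ Ugo: 09:15-09:30, 10:15-11:30.
Mei ∩ Ugo ∩ Mateo: 10:30-11:30.
Mei ∩ Ugo ∩ Mateo ∩ Zara: 10:30-11:15.
That's a single block of 45 minutes.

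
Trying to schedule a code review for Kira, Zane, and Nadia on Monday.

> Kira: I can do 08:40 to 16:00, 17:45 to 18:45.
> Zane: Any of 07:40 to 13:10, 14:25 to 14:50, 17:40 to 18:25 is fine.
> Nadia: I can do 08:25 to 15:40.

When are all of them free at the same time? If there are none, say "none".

08:40-13:10, 14:25-14:50

Kira ∩ Zane: 08:40-13:10, 14:25-14:50, 17:45-18:25.
Kira ∩ Zane ∩ Nadia: 08:40-13:10, 14:25-14:50.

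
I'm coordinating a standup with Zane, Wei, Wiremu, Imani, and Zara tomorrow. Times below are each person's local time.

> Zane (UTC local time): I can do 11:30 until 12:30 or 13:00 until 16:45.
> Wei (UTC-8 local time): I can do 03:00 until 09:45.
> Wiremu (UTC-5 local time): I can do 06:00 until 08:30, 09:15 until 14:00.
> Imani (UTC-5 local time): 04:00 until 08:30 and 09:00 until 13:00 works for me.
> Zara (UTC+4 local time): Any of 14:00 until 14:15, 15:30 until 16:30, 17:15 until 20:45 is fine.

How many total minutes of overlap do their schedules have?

Zane in UTC: 11:30-12:30, 13:00-16:45.
Wei in UTC: 11:00-17:45 (add 8h to convert from UTC-8).
Wiremu in UTC: 11:00-13:30, 14:15-19:00 (add 5h to convert from UTC-5).
Imani in UTC: 09:00-13:30, 14:00-18:00 (add 5h to convert from UTC-5).
Zara in UTC: 10:00-10:15, 11:30-12:30, 13:15-16:45 (subtract 4h to convert from UTC+4).
Zane ∩ Wei: 11:30-12:30, 13:00-16:45.
Zane ∩ Wei ∩ Wiremu: 11:30-12:30, 13:00-13:30, 14:15-16:45.
Zane ∩ Wei ∩ Wiremu ∩ Imani: 11:30-12:30, 13:00-13:30, 14:15-16:45.
Zane ∩ Wei ∩ Wiremu ∩ Imani ∩ Zara: 11:30-12:30, 13:15-13:30, 14:15-16:45.
Summing the common windows: 60 + 15 + 150 = 225 minutes.

225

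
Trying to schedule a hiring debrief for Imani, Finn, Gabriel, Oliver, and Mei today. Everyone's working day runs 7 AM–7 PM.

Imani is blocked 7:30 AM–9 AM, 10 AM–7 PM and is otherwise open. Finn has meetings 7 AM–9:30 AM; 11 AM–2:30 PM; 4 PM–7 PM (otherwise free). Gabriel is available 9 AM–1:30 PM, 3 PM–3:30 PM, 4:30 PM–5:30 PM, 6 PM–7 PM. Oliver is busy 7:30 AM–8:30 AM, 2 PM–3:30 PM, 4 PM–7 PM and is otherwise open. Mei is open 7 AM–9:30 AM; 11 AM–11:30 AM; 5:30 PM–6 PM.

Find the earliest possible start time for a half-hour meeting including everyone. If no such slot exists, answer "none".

Imani free: 07:00-07:30, 09:00-10:00 (invert busy blocks within the working day).
Finn free: 09:30-11:00, 14:30-16:00 (invert busy blocks within the working day).
Gabriel free: 09:00-13:30, 15:00-15:30, 16:30-17:30, 18:00-19:00.
Oliver free: 07:00-07:30, 08:30-14:00, 15:30-16:00 (invert busy blocks within the working day).
Mei free: 07:00-09:30, 11:00-11:30, 17:30-18:00.
Imani ∩ Finn: 09:30-10:00.
Imani ∩ Finn ∩ Gabriel: 09:30-10:00.
Imani ∩ Finn ∩ Gabriel ∩ Oliver: 09:30-10:00.
Imani ∩ Finn ∩ Gabriel ∩ Oliver ∩ Mei: ∅.
There is no time when everyone is free.
No common window is at least 30 minutes long.

none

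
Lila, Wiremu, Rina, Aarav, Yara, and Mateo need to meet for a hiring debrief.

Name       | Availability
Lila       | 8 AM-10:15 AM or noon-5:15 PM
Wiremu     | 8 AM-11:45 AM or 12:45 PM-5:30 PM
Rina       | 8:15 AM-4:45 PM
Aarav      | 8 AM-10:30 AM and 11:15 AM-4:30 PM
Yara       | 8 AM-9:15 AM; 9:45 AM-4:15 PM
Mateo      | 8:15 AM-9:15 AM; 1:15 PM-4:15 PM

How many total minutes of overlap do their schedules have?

240

Lila ∩ Wiremu: 08:00-10:15, 12:45-17:15.
Lila ∩ Wiremu ∩ Rina: 08:15-10:15, 12:45-16:45.
Lila ∩ Wiremu ∩ Rina ∩ Aarav: 08:15-10:15, 12:45-16:30.
Lila ∩ Wiremu ∩ Rina ∩ Aarav ∩ Yara: 08:15-09:15, 09:45-10:15, 12:45-16:15.
Lila ∩ Wiremu ∩ Rina ∩ Aarav ∩ Yara ∩ Mateo: 08:15-09:15, 13:15-16:15.
Summing the common windows: 60 + 180 = 240 minutes.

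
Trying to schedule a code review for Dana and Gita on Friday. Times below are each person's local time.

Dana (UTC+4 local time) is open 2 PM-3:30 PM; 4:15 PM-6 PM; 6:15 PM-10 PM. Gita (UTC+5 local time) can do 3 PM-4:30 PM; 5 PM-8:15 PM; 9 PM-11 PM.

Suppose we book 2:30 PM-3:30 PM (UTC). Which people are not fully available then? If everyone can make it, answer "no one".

Dana in UTC: 10:00-11:30, 12:15-14:00, 14:15-18:00 (subtract 4h to convert from UTC+4).
Gita in UTC: 10:00-11:30, 12:00-15:15, 16:00-18:00 (subtract 5h to convert from UTC+5).
Dana: free for 14:30-15:30. Gita: not fully free for 14:30-15:30.

Gita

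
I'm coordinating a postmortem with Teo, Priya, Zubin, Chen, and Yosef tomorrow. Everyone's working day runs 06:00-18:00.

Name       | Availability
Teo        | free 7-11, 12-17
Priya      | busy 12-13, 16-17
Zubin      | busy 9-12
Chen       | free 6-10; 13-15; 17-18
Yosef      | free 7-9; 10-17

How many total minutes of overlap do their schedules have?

240

Teo free: 07:00-11:00, 12:00-17:00.
Priya free: 06:00-12:00, 13:00-16:00, 17:00-18:00 (invert busy blocks within the working day).
Zubin free: 06:00-09:00, 12:00-18:00 (invert busy blocks within the working day).
Chen free: 06:00-10:00, 13:00-15:00, 17:00-18:00.
Yosef free: 07:00-09:00, 10:00-17:00.
Teo ∩ Priya: 07:00-11:00, 13:00-16:00.
Teo ∩ Priya ∩ Zubin: 07:00-09:00, 13:00-16:00.
Teo ∩ Priya ∩ Zubin ∩ Chen: 07:00-09:00, 13:00-15:00.
Teo ∩ Priya ∩ Zubin ∩ Chen ∩ Yosef: 07:00-09:00, 13:00-15:00.
Summing the common windows: 120 + 120 = 240 minutes.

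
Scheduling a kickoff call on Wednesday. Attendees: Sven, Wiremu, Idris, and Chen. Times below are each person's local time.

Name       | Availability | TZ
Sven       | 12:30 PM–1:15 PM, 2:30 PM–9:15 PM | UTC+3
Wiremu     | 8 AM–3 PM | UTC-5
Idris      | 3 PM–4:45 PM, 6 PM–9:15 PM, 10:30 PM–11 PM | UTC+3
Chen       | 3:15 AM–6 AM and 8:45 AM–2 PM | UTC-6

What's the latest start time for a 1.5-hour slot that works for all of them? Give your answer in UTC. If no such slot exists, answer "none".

16:45

Sven in UTC: 09:30-10:15, 11:30-18:15 (subtract 3h to convert from UTC+3).
Wiremu in UTC: 13:00-20:00 (add 5h to convert from UTC-5).
Idris in UTC: 12:00-13:45, 15:00-18:15, 19:30-20:00 (subtract 3h to convert from UTC+3).
Chen in UTC: 09:15-12:00, 14:45-20:00 (add 6h to convert from UTC-6).
Sven ∩ Wiremu: 13:00-18:15.
Sven ∩ Wiremu ∩ Idris: 13:00-13:45, 15:00-18:15.
Sven ∩ Wiremu ∩ Idris ∩ Chen: 15:00-18:15.
The last common window of at least 90 minutes is 15:00-18:15; a 90-minute meeting can start as late as 16:45 and still end by 18:15.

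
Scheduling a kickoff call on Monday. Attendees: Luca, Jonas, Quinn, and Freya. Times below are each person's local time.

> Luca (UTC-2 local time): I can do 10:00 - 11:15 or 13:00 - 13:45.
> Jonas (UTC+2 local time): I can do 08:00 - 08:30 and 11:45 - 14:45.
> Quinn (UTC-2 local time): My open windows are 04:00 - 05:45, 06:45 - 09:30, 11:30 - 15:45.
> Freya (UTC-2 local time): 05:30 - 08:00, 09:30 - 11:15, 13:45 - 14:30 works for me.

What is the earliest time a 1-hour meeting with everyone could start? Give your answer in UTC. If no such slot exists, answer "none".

Luca in UTC: 12:00-13:15, 15:00-15:45 (add 2h to convert from UTC-2).
Jonas in UTC: 06:00-06:30, 09:45-12:45 (subtract 2h to convert from UTC+2).
Quinn in UTC: 06:00-07:45, 08:45-11:30, 13:30-17:45 (add 2h to convert from UTC-2).
Freya in UTC: 07:30-10:00, 11:30-13:15, 15:45-16:30 (add 2h to convert from UTC-2).
Luca ∩ Jonas: 12:00-12:45.
Luca ∩ Jonas ∩ Quinn: ∅.
Luca ∩ Jonas ∩ Quinn ∩ Freya: ∅.
There is no time when everyone is free.
No common window is at least 60 minutes long.

none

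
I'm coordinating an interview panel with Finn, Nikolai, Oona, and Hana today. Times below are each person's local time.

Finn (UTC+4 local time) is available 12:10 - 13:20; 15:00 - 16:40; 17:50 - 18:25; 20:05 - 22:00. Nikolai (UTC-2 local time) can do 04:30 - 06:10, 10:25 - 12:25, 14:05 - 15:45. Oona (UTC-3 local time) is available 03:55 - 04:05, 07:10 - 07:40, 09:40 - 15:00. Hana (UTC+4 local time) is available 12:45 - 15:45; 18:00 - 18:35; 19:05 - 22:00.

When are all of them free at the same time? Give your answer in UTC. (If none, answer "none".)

14:00-14:25, 16:05-17:45

Finn in UTC: 08:10-09:20, 11:00-12:40, 13:50-14:25, 16:05-18:00 (subtract 4h to convert from UTC+4).
Nikolai in UTC: 06:30-08:10, 12:25-14:25, 16:05-17:45 (add 2h to convert from UTC-2).
Oona in UTC: 06:55-07:05, 10:10-10:40, 12:40-18:00 (add 3h to convert from UTC-3).
Hana in UTC: 08:45-11:45, 14:00-14:35, 15:05-18:00 (subtract 4h to convert from UTC+4).
Finn ∩ Nikolai: 12:25-12:40, 13:50-14:25, 16:05-17:45.
Finn ∩ Nikolai ∩ Oona: 13:50-14:25, 16:05-17:45.
Finn ∩ Nikolai ∩ Oona ∩ Hana: 14:00-14:25, 16:05-17:45.
So the common availability across everyone is 14:00-14:25, 16:05-17:45.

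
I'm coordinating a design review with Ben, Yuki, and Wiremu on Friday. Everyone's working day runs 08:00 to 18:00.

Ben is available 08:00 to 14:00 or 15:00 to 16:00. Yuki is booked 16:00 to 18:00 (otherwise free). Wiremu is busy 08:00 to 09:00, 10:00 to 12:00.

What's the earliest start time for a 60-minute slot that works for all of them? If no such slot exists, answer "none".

Ben free: 08:00-14:00, 15:00-16:00.
Yuki free: 08:00-16:00 (invert busy blocks within the working day).
Wiremu free: 09:00-10:00, 12:00-18:00 (invert busy blocks within the working day).
Ben ∩ Yuki: 08:00-14:00, 15:00-16:00.
Ben ∩ Yuki ∩ Wiremu: 09:00-10:00, 12:00-14:00, 15:00-16:00.
Those are the intersection windows.
The first common window of at least 60 minutes is 09:00-10:00, so the earliest start is 09:00.

09:00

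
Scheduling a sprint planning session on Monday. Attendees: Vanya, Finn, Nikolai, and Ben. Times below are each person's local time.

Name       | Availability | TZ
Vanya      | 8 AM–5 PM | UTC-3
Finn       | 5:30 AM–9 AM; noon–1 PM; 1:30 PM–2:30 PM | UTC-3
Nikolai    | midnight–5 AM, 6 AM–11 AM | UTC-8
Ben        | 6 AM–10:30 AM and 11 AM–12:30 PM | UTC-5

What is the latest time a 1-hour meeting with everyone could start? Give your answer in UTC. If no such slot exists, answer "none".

Vanya in UTC: 11:00-20:00 (add 3h to convert from UTC-3).
Finn in UTC: 08:30-12:00, 15:00-16:00, 16:30-17:30 (add 3h to convert from UTC-3).
Nikolai in UTC: 08:00-13:00, 14:00-19:00 (add 8h to convert from UTC-8).
Ben in UTC: 11:00-15:30, 16:00-17:30 (add 5h to convert from UTC-5).
Vanya ∩ Finn: 11:00-12:00, 15:00-16:00, 16:30-17:30.
Vanya ∩ Finn ∩ Nikolai: 11:00-12:00, 15:00-16:00, 16:30-17:30.
Vanya ∩ Finn ∩ Nikolai ∩ Ben: 11:00-12:00, 15:00-15:30, 16:30-17:30.
The last common window of at least 60 minutes is 16:30-17:30; a 60-minute meeting can start as late as 16:30 and still end by 17:30.

16:30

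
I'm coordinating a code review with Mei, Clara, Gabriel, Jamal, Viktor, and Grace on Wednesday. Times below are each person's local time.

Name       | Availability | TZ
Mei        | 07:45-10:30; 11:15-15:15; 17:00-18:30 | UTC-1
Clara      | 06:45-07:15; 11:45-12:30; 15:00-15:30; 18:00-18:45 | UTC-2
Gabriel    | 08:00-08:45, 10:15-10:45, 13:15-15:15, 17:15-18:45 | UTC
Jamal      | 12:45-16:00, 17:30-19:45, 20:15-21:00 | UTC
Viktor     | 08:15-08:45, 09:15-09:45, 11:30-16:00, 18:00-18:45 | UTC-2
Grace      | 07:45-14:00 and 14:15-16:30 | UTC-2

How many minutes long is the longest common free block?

Mei in UTC: 08:45-11:30, 12:15-16:15, 18:00-19:30 (add 1h to convert from UTC-1).
Clara in UTC: 08:45-09:15, 13:45-14:30, 17:00-17:30, 20:00-20:45 (add 2h to convert from UTC-2).
Gabriel in UTC: 08:00-08:45, 10:15-10:45, 13:15-15:15, 17:15-18:45.
Jamal in UTC: 12:45-16:00, 17:30-19:45, 20:15-21:00.
Viktor in UTC: 10:15-10:45, 11:15-11:45, 13:30-18:00, 20:00-20:45 (add 2h to convert from UTC-2).
Grace in UTC: 09:45-16:00, 16:15-18:30 (add 2h to convert from UTC-2).
Mei ∩ Clara: 08:45-09:15, 13:45-14:30.
Mei ∩ Clara ∩ Gabriel: 13:45-14:30.
Mei ∩ Clara ∩ Gabriel ∩ Jamal: 13:45-14:30.
Mei ∩ Clara ∩ Gabriel ∩ Jamal ∩ Viktor: 13:45-14:30.
Mei ∩ Clara ∩ Gabriel ∩ Jamal ∩ Viktor ∩ Grace: 13:45-14:30.
The longest is 13:45-14:30 at 45 minutes.

45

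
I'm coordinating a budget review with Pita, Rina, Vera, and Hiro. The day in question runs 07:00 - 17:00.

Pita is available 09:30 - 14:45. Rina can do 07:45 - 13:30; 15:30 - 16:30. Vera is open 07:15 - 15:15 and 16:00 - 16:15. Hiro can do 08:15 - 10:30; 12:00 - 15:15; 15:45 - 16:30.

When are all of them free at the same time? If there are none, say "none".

09:30-10:30, 12:00-13:30

Pita ∩ Rina: 09:30-13:30.
Pita ∩ Rina ∩ Vera: 09:30-13:30.
Pita ∩ Rina ∩ Vera ∩ Hiro: 09:30-10:30, 12:00-13:30.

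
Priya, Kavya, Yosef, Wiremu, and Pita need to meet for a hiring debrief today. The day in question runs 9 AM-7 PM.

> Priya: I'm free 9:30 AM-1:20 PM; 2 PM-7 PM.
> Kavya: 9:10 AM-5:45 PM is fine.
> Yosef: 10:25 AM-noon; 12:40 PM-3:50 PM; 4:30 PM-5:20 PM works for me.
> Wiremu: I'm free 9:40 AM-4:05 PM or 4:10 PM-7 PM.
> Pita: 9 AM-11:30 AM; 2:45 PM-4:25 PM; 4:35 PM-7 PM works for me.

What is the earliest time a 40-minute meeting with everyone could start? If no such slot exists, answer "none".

10:25

Priya ∩ Kavya: 09:30-13:20, 14:00-17:45.
Priya ∩ Kavya ∩ Yosef: 10:25-12:00, 12:40-13:20, 14:00-15:50, 16:30-17:20.
Priya ∩ Kavya ∩ Yosef ∩ Wiremu: 10:25-12:00, 12:40-13:20, 14:00-15:50, 16:30-17:20.
Priya ∩ Kavya ∩ Yosef ∩ Wiremu ∩ Pita: 10:25-11:30, 14:45-15:50, 16:35-17:20.
The first common window of at least 40 minutes is 10:25-11:30, so the earliest start is 10:25.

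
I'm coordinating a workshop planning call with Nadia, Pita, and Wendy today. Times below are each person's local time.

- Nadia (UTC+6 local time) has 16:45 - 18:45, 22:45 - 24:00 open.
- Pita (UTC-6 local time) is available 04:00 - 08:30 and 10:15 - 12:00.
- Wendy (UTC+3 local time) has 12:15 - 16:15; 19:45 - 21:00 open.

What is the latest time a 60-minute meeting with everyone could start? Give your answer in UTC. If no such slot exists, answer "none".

Nadia in UTC: 10:45-12:45, 16:45-18:00 (subtract 6h to convert from UTC+6).
Pita in UTC: 10:00-14:30, 16:15-18:00 (add 6h to convert from UTC-6).
Wendy in UTC: 09:15-13:15, 16:45-18:00 (subtract 3h to convert from UTC+3).
Nadia ∩ Pita: 10:45-12:45, 16:45-18:00.
Nadia ∩ Pita ∩ Wendy: 10:45-12:45, 16:45-18:00.
So the common availability across everyone is 10:45-12:45, 16:45-18:00.
The last common window of at least 60 minutes is 16:45-18:00; a 60-minute meeting can start as late as 17:00 and still end by 18:00.

17:00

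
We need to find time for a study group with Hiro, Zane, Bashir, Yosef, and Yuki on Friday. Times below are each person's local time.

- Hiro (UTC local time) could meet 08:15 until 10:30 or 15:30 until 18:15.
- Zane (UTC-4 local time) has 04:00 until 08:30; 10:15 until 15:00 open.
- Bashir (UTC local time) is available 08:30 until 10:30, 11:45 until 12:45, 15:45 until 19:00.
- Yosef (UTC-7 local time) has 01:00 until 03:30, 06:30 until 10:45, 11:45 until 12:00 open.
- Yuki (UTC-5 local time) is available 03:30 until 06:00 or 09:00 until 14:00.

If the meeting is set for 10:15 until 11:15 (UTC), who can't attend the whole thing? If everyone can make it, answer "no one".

Bashir, Hiro, Yosef, Yuki

Hiro in UTC: 08:15-10:30, 15:30-18:15.
Zane in UTC: 08:00-12:30, 14:15-19:00 (add 4h to convert from UTC-4).
Bashir in UTC: 08:30-10:30, 11:45-12:45, 15:45-19:00.
Yosef in UTC: 08:00-10:30, 13:30-17:45, 18:45-19:00 (add 7h to convert from UTC-7).
Yuki in UTC: 08:30-11:00, 14:00-19:00 (add 5h to convert from UTC-5).
Hiro: not fully free for 10:15-11:15. Zane: free for 10:15-11:15. Bashir: not fully free for 10:15-11:15. Yosef: not fully free for 10:15-11:15. Yuki: not fully free for 10:15-11:15.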